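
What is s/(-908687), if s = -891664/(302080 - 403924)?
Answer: -9692/1005916509 ≈ -9.6350e-6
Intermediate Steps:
s = 9692/1107 (s = -891664/(-101844) = -891664*(-1/101844) = 9692/1107 ≈ 8.7552)
s/(-908687) = (9692/1107)/(-908687) = (9692/1107)*(-1/908687) = -9692/1005916509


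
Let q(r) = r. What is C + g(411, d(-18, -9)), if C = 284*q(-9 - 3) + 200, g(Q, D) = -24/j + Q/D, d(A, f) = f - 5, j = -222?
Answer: -1676895/518 ≈ -3237.3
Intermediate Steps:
d(A, f) = -5 + f
g(Q, D) = 4/37 + Q/D (g(Q, D) = -24/(-222) + Q/D = -24*(-1/222) + Q/D = 4/37 + Q/D)
C = -3208 (C = 284*(-9 - 3) + 200 = 284*(-12) + 200 = -3408 + 200 = -3208)
C + g(411, d(-18, -9)) = -3208 + (4/37 + 411/(-5 - 9)) = -3208 + (4/37 + 411/(-14)) = -3208 + (4/37 + 411*(-1/14)) = -3208 + (4/37 - 411/14) = -3208 - 15151/518 = -1676895/518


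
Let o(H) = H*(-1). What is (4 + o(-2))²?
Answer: 36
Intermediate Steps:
o(H) = -H
(4 + o(-2))² = (4 - 1*(-2))² = (4 + 2)² = 6² = 36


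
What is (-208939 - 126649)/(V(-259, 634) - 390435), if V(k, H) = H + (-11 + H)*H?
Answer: -30508/471 ≈ -64.773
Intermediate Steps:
V(k, H) = H + H*(-11 + H)
(-208939 - 126649)/(V(-259, 634) - 390435) = (-208939 - 126649)/(634*(-10 + 634) - 390435) = -335588/(634*624 - 390435) = -335588/(395616 - 390435) = -335588/5181 = -335588*1/5181 = -30508/471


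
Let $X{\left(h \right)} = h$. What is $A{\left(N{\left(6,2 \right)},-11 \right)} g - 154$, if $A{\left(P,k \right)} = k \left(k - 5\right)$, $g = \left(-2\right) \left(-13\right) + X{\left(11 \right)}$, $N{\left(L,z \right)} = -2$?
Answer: $6358$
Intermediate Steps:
$g = 37$ ($g = \left(-2\right) \left(-13\right) + 11 = 26 + 11 = 37$)
$A{\left(P,k \right)} = k \left(-5 + k\right)$
$A{\left(N{\left(6,2 \right)},-11 \right)} g - 154 = - 11 \left(-5 - 11\right) 37 - 154 = \left(-11\right) \left(-16\right) 37 - 154 = 176 \cdot 37 - 154 = 6512 - 154 = 6358$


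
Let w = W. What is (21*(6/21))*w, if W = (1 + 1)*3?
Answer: 36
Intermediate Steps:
W = 6 (W = 2*3 = 6)
w = 6
(21*(6/21))*w = (21*(6/21))*6 = (21*(6*(1/21)))*6 = (21*(2/7))*6 = 6*6 = 36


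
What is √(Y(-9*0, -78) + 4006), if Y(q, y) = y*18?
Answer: √2602 ≈ 51.010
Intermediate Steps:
Y(q, y) = 18*y
√(Y(-9*0, -78) + 4006) = √(18*(-78) + 4006) = √(-1404 + 4006) = √2602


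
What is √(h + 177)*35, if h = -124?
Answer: 35*√53 ≈ 254.80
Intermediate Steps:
√(h + 177)*35 = √(-124 + 177)*35 = √53*35 = 35*√53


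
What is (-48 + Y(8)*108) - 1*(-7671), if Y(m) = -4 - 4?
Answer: 6759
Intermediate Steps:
Y(m) = -8
(-48 + Y(8)*108) - 1*(-7671) = (-48 - 8*108) - 1*(-7671) = (-48 - 864) + 7671 = -912 + 7671 = 6759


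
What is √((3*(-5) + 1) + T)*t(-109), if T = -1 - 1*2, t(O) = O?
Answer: -109*I*√17 ≈ -449.42*I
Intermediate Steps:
T = -3 (T = -1 - 2 = -3)
√((3*(-5) + 1) + T)*t(-109) = √((3*(-5) + 1) - 3)*(-109) = √((-15 + 1) - 3)*(-109) = √(-14 - 3)*(-109) = √(-17)*(-109) = (I*√17)*(-109) = -109*I*√17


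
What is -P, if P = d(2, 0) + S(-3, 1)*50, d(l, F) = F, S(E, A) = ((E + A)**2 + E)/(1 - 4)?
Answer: 50/3 ≈ 16.667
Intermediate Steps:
S(E, A) = -E/3 - (A + E)**2/3 (S(E, A) = ((A + E)**2 + E)/(-3) = (E + (A + E)**2)*(-1/3) = -E/3 - (A + E)**2/3)
P = -50/3 (P = 0 + (-1/3*(-3) - (1 - 3)**2/3)*50 = 0 + (1 - 1/3*(-2)**2)*50 = 0 + (1 - 1/3*4)*50 = 0 + (1 - 4/3)*50 = 0 - 1/3*50 = 0 - 50/3 = -50/3 ≈ -16.667)
-P = -1*(-50/3) = 50/3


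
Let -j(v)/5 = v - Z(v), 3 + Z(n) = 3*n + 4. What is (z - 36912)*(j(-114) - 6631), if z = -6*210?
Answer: 296443752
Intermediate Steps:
Z(n) = 1 + 3*n (Z(n) = -3 + (3*n + 4) = -3 + (4 + 3*n) = 1 + 3*n)
j(v) = 5 + 10*v (j(v) = -5*(v - (1 + 3*v)) = -5*(v + (-1 - 3*v)) = -5*(-1 - 2*v) = 5 + 10*v)
z = -1260
(z - 36912)*(j(-114) - 6631) = (-1260 - 36912)*((5 + 10*(-114)) - 6631) = -38172*((5 - 1140) - 6631) = -38172*(-1135 - 6631) = -38172*(-7766) = 296443752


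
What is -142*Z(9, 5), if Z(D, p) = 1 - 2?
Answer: 142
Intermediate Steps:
Z(D, p) = -1
-142*Z(9, 5) = -142*(-1) = 142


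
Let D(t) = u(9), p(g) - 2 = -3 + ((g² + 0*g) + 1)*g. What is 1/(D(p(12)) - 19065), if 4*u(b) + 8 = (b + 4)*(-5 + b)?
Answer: -1/19054 ≈ -5.2482e-5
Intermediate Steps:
u(b) = -2 + (-5 + b)*(4 + b)/4 (u(b) = -2 + ((b + 4)*(-5 + b))/4 = -2 + ((4 + b)*(-5 + b))/4 = -2 + ((-5 + b)*(4 + b))/4 = -2 + (-5 + b)*(4 + b)/4)
p(g) = -1 + g*(1 + g²) (p(g) = 2 + (-3 + ((g² + 0*g) + 1)*g) = 2 + (-3 + ((g² + 0) + 1)*g) = 2 + (-3 + (g² + 1)*g) = 2 + (-3 + (1 + g²)*g) = 2 + (-3 + g*(1 + g²)) = -1 + g*(1 + g²))
D(t) = 11 (D(t) = -7 - ¼*9 + (¼)*9² = -7 - 9/4 + (¼)*81 = -7 - 9/4 + 81/4 = 11)
1/(D(p(12)) - 19065) = 1/(11 - 19065) = 1/(-19054) = -1/19054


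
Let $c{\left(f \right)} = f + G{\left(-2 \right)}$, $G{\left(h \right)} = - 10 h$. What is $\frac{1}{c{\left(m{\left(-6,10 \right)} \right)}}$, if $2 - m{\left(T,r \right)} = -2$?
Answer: $\frac{1}{24} \approx 0.041667$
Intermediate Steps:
$m{\left(T,r \right)} = 4$ ($m{\left(T,r \right)} = 2 - -2 = 2 + 2 = 4$)
$c{\left(f \right)} = 20 + f$ ($c{\left(f \right)} = f - -20 = f + 20 = 20 + f$)
$\frac{1}{c{\left(m{\left(-6,10 \right)} \right)}} = \frac{1}{20 + 4} = \frac{1}{24}$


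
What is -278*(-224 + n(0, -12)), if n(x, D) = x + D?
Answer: 65608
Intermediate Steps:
n(x, D) = D + x
-278*(-224 + n(0, -12)) = -278*(-224 + (-12 + 0)) = -278*(-224 - 12) = -278*(-236) = 65608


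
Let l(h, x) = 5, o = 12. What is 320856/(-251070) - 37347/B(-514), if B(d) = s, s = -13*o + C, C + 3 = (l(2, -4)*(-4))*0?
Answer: 518094177/2217785 ≈ 233.61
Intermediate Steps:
C = -3 (C = -3 + (5*(-4))*0 = -3 - 20*0 = -3 + 0 = -3)
s = -159 (s = -13*12 - 3 = -156 - 3 = -159)
B(d) = -159
320856/(-251070) - 37347/B(-514) = 320856/(-251070) - 37347/(-159) = 320856*(-1/251070) - 37347*(-1/159) = -53476/41845 + 12449/53 = 518094177/2217785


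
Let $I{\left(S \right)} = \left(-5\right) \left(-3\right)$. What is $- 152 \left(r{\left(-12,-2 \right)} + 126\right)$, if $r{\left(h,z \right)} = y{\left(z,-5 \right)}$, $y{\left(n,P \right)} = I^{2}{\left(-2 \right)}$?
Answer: $-53352$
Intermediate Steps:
$I{\left(S \right)} = 15$
$y{\left(n,P \right)} = 225$ ($y{\left(n,P \right)} = 15^{2} = 225$)
$r{\left(h,z \right)} = 225$
$- 152 \left(r{\left(-12,-2 \right)} + 126\right) = - 152 \left(225 + 126\right) = \left(-152\right) 351 = -53352$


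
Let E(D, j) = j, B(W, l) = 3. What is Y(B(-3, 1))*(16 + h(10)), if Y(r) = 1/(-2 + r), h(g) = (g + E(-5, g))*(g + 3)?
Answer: 276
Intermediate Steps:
h(g) = 2*g*(3 + g) (h(g) = (g + g)*(g + 3) = (2*g)*(3 + g) = 2*g*(3 + g))
Y(B(-3, 1))*(16 + h(10)) = (16 + 2*10*(3 + 10))/(-2 + 3) = (16 + 2*10*13)/1 = 1*(16 + 260) = 1*276 = 276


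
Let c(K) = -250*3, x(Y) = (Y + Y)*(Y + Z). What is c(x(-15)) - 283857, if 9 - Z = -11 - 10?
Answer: -284607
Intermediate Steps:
Z = 30 (Z = 9 - (-11 - 10) = 9 - 1*(-21) = 9 + 21 = 30)
x(Y) = 2*Y*(30 + Y) (x(Y) = (Y + Y)*(Y + 30) = (2*Y)*(30 + Y) = 2*Y*(30 + Y))
c(K) = -750
c(x(-15)) - 283857 = -750 - 283857 = -284607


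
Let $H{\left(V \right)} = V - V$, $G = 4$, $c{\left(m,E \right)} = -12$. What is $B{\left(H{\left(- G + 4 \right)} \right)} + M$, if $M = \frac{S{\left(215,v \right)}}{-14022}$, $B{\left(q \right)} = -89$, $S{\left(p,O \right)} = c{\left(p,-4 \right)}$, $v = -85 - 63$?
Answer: $- \frac{207991}{2337} \approx -88.999$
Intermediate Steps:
$H{\left(V \right)} = 0$
$v = -148$ ($v = -85 - 63 = -148$)
$S{\left(p,O \right)} = -12$
$M = \frac{2}{2337}$ ($M = - \frac{12}{-14022} = \left(-12\right) \left(- \frac{1}{14022}\right) = \frac{2}{2337} \approx 0.0008558$)
$B{\left(H{\left(- G + 4 \right)} \right)} + M = -89 + \frac{2}{2337} = - \frac{207991}{2337}$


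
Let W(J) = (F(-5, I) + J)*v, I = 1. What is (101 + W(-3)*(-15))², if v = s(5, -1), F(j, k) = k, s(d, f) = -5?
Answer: 2401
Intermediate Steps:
v = -5
W(J) = -5 - 5*J (W(J) = (1 + J)*(-5) = -5 - 5*J)
(101 + W(-3)*(-15))² = (101 + (-5 - 5*(-3))*(-15))² = (101 + (-5 + 15)*(-15))² = (101 + 10*(-15))² = (101 - 150)² = (-49)² = 2401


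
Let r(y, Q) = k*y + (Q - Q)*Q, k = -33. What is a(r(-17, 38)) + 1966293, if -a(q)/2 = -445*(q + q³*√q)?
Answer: 2465583 + 157137048090*√561 ≈ 3.7219e+12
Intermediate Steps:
r(y, Q) = -33*y (r(y, Q) = -33*y + (Q - Q)*Q = -33*y + 0*Q = -33*y + 0 = -33*y)
a(q) = 890*q + 890*q^(7/2) (a(q) = -(-890)*(q + q³*√q) = -(-890)*(q + q^(7/2)) = -2*(-445*q - 445*q^(7/2)) = 890*q + 890*q^(7/2))
a(r(-17, 38)) + 1966293 = (890*(-33*(-17)) + 890*(-33*(-17))^(7/2)) + 1966293 = (890*561 + 890*561^(7/2)) + 1966293 = (499290 + 890*(176558481*√561)) + 1966293 = (499290 + 157137048090*√561) + 1966293 = 2465583 + 157137048090*√561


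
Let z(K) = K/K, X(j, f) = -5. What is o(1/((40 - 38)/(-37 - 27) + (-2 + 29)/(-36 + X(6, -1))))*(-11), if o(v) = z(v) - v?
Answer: -24387/905 ≈ -26.947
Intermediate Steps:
z(K) = 1
o(v) = 1 - v
o(1/((40 - 38)/(-37 - 27) + (-2 + 29)/(-36 + X(6, -1))))*(-11) = (1 - 1/((40 - 38)/(-37 - 27) + (-2 + 29)/(-36 - 5)))*(-11) = (1 - 1/(2/(-64) + 27/(-41)))*(-11) = (1 - 1/(2*(-1/64) + 27*(-1/41)))*(-11) = (1 - 1/(-1/32 - 27/41))*(-11) = (1 - 1/(-905/1312))*(-11) = (1 - 1*(-1312/905))*(-11) = (1 + 1312/905)*(-11) = (2217/905)*(-11) = -24387/905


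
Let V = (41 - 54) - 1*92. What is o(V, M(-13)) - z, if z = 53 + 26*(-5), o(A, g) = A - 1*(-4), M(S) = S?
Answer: -24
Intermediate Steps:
V = -105 (V = -13 - 92 = -105)
o(A, g) = 4 + A (o(A, g) = A + 4 = 4 + A)
z = -77 (z = 53 - 130 = -77)
o(V, M(-13)) - z = (4 - 105) - 1*(-77) = -101 + 77 = -24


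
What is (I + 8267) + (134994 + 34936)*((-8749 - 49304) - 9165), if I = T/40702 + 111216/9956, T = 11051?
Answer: -1157166828393346147/101307278 ≈ -1.1422e+10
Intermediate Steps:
I = 1159184347/101307278 (I = 11051/40702 + 111216/9956 = 11051*(1/40702) + 111216*(1/9956) = 11051/40702 + 27804/2489 = 1159184347/101307278 ≈ 11.442)
(I + 8267) + (134994 + 34936)*((-8749 - 49304) - 9165) = (1159184347/101307278 + 8267) + (134994 + 34936)*((-8749 - 49304) - 9165) = 838666451573/101307278 + 169930*(-58053 - 9165) = 838666451573/101307278 + 169930*(-67218) = 838666451573/101307278 - 11422354740 = -1157166828393346147/101307278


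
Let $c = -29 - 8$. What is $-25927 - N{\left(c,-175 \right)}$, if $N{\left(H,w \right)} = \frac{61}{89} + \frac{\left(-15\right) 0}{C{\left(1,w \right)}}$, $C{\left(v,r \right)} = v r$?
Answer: $- \frac{2307564}{89} \approx -25928.0$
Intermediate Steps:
$c = -37$ ($c = -29 - 8 = -37$)
$C{\left(v,r \right)} = r v$
$N{\left(H,w \right)} = \frac{61}{89}$ ($N{\left(H,w \right)} = \frac{61}{89} + \frac{\left(-15\right) 0}{w 1} = 61 \cdot \frac{1}{89} + \frac{0}{w} = \frac{61}{89} + 0 = \frac{61}{89}$)
$-25927 - N{\left(c,-175 \right)} = -25927 - \frac{61}{89} = - \frac{2307564}{89}$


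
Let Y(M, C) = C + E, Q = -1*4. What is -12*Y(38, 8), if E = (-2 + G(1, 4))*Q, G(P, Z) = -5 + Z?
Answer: -240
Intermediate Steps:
Q = -4
E = 12 (E = (-2 + (-5 + 4))*(-4) = (-2 - 1)*(-4) = -3*(-4) = 12)
Y(M, C) = 12 + C (Y(M, C) = C + 12 = 12 + C)
-12*Y(38, 8) = -12*(12 + 8) = -12*20 = -240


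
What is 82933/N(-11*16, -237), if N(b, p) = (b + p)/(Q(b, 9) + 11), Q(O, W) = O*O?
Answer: -2569844871/413 ≈ -6.2224e+6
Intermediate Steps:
Q(O, W) = O²
N(b, p) = (b + p)/(11 + b²) (N(b, p) = (b + p)/(b² + 11) = (b + p)/(11 + b²))
82933/N(-11*16, -237) = 82933/(((-11*16 - 237)/(11 + (-11*16)²))) = 82933/(((-176 - 237)/(11 + (-176)²))) = 82933/((-413/(11 + 30976))) = 82933/((-413/30987)) = 82933/(((1/30987)*(-413))) = 82933/(-413/30987) = 82933*(-30987/413) = -2569844871/413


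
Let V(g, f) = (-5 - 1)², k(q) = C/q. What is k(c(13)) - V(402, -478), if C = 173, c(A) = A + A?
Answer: -763/26 ≈ -29.346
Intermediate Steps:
c(A) = 2*A
k(q) = 173/q
V(g, f) = 36 (V(g, f) = (-6)² = 36)
k(c(13)) - V(402, -478) = 173/((2*13)) - 1*36 = 173/26 - 36 = -763/26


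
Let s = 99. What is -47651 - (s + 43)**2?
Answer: -67815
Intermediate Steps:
-47651 - (s + 43)**2 = -47651 - (99 + 43)**2 = -47651 - 1*142**2 = -47651 - 1*20164 = -47651 - 20164 = -67815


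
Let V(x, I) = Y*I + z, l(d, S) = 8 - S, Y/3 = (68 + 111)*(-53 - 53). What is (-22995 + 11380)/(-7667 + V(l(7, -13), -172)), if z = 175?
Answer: -11615/9783092 ≈ -0.0011873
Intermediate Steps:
Y = -56922 (Y = 3*((68 + 111)*(-53 - 53)) = 3*(179*(-106)) = 3*(-18974) = -56922)
V(x, I) = 175 - 56922*I (V(x, I) = -56922*I + 175 = 175 - 56922*I)
(-22995 + 11380)/(-7667 + V(l(7, -13), -172)) = (-22995 + 11380)/(-7667 + (175 - 56922*(-172))) = -11615/(-7667 + (175 + 9790584)) = -11615/(-7667 + 9790759) = -11615/9783092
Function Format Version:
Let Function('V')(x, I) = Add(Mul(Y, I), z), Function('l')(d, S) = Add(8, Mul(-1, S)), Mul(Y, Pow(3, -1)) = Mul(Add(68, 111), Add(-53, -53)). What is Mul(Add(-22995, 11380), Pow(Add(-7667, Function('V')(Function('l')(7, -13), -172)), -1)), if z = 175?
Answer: Rational(-11615, 9783092) ≈ -0.0011873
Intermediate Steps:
Y = -56922 (Y = Mul(3, Mul(Add(68, 111), Add(-53, -53))) = Mul(3, Mul(179, -106)) = Mul(3, -18974) = -56922)
Function('V')(x, I) = Add(175, Mul(-56922, I)) (Function('V')(x, I) = Add(Mul(-56922, I), 175) = Add(175, Mul(-56922, I)))
Mul(Add(-22995, 11380), Pow(Add(-7667, Function('V')(Function('l')(7, -13), -172)), -1)) = Mul(Add(-22995, 11380), Pow(Add(-7667, Add(175, Mul(-56922, -172))), -1)) = Mul(-11615, Pow(Add(-7667, Add(175, 9790584)), -1)) = Mul(-11615, Pow(Add(-7667, 9790759), -1)) = Mul(-11615, Pow(9783092, -1)) = Mul(-11615, Rational(1, 9783092)) = Rational(-11615, 9783092)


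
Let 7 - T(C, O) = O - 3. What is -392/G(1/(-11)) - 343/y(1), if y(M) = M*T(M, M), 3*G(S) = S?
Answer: 116081/9 ≈ 12898.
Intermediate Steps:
T(C, O) = 10 - O (T(C, O) = 7 - (O - 3) = 7 - (-3 + O) = 7 + (3 - O) = 10 - O)
G(S) = S/3
y(M) = M*(10 - M)
-392/G(1/(-11)) - 343/y(1) = -392/((⅓)/(-11)) - 343/(10 - 1*1) = -392/((⅓)*(-1/11)) - 343/(10 - 1) = -392/(-1/33) - 343/(1*9) = -392*(-33) - 343/9 = 12936 - 343*⅑ = 12936 - 343/9 = 116081/9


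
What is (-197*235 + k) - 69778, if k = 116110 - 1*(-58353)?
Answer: 58390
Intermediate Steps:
k = 174463 (k = 116110 + 58353 = 174463)
(-197*235 + k) - 69778 = (-197*235 + 174463) - 69778 = (-46295 + 174463) - 69778 = 128168 - 69778 = 58390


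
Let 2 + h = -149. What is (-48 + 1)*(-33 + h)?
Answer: 8648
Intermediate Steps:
h = -151 (h = -2 - 149 = -151)
(-48 + 1)*(-33 + h) = (-48 + 1)*(-33 - 151) = -47*(-184) = 8648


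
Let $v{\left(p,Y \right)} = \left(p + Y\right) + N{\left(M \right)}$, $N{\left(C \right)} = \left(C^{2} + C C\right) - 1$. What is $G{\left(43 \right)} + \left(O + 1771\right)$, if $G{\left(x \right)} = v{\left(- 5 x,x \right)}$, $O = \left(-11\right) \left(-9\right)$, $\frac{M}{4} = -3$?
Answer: $1985$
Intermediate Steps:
$M = -12$ ($M = 4 \left(-3\right) = -12$)
$N{\left(C \right)} = -1 + 2 C^{2}$ ($N{\left(C \right)} = \left(C^{2} + C^{2}\right) - 1 = 2 C^{2} - 1 = -1 + 2 C^{2}$)
$O = 99$
$v{\left(p,Y \right)} = 287 + Y + p$ ($v{\left(p,Y \right)} = \left(p + Y\right) - \left(1 - 2 \left(-12\right)^{2}\right) = \left(Y + p\right) + \left(-1 + 2 \cdot 144\right) = \left(Y + p\right) + \left(-1 + 288\right) = \left(Y + p\right) + 287 = 287 + Y + p$)
$G{\left(x \right)} = 287 - 4 x$ ($G{\left(x \right)} = 287 + x - 5 x = 287 - 4 x$)
$G{\left(43 \right)} + \left(O + 1771\right) = \left(287 - 172\right) + \left(99 + 1771\right) = \left(287 - 172\right) + 1870 = 115 + 1870 = 1985$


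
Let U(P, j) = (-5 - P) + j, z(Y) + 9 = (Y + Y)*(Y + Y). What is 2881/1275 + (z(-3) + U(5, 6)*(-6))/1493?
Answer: 4366358/1903575 ≈ 2.2938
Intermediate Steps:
z(Y) = -9 + 4*Y² (z(Y) = -9 + (Y + Y)*(Y + Y) = -9 + (2*Y)*(2*Y) = -9 + 4*Y²)
U(P, j) = -5 + j - P
2881/1275 + (z(-3) + U(5, 6)*(-6))/1493 = 2881/1275 + ((-9 + 4*(-3)²) + (-5 + 6 - 1*5)*(-6))/1493 = 2881*(1/1275) + ((-9 + 4*9) + (-5 + 6 - 5)*(-6))*(1/1493) = 2881/1275 + ((-9 + 36) - 4*(-6))*(1/1493) = 2881/1275 + (27 + 24)*(1/1493) = 2881/1275 + 51*(1/1493) = 2881/1275 + 51/1493 = 4366358/1903575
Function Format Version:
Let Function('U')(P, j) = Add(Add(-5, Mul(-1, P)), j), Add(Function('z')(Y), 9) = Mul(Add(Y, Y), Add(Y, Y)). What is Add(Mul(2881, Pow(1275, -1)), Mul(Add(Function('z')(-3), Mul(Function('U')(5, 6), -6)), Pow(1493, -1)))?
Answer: Rational(4366358, 1903575) ≈ 2.2938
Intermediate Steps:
Function('z')(Y) = Add(-9, Mul(4, Pow(Y, 2))) (Function('z')(Y) = Add(-9, Mul(Add(Y, Y), Add(Y, Y))) = Add(-9, Mul(Mul(2, Y), Mul(2, Y))) = Add(-9, Mul(4, Pow(Y, 2))))
Function('U')(P, j) = Add(-5, j, Mul(-1, P))
Add(Mul(2881, Pow(1275, -1)), Mul(Add(Function('z')(-3), Mul(Function('U')(5, 6), -6)), Pow(1493, -1))) = Add(Mul(2881, Pow(1275, -1)), Mul(Add(Add(-9, Mul(4, Pow(-3, 2))), Mul(Add(-5, 6, Mul(-1, 5)), -6)), Pow(1493, -1))) = Add(Mul(2881, Rational(1, 1275)), Mul(Add(Add(-9, Mul(4, 9)), Mul(Add(-5, 6, -5), -6)), Rational(1, 1493))) = Add(Rational(2881, 1275), Mul(Add(Add(-9, 36), Mul(-4, -6)), Rational(1, 1493))) = Add(Rational(2881, 1275), Mul(Add(27, 24), Rational(1, 1493))) = Add(Rational(2881, 1275), Mul(51, Rational(1, 1493))) = Add(Rational(2881, 1275), Rational(51, 1493)) = Rational(4366358, 1903575)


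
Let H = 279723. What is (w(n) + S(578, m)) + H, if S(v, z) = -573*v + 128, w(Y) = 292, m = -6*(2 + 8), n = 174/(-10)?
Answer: -51051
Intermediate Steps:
n = -87/5 (n = 174*(-1/10) = -87/5 ≈ -17.400)
m = -60 (m = -6*10 = -60)
S(v, z) = 128 - 573*v
(w(n) + S(578, m)) + H = (292 + (128 - 573*578)) + 279723 = (292 + (128 - 331194)) + 279723 = (292 - 331066) + 279723 = -330774 + 279723 = -51051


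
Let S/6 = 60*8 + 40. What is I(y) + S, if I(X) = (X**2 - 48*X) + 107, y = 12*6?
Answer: 4955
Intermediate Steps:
y = 72
I(X) = 107 + X**2 - 48*X
S = 3120 (S = 6*(60*8 + 40) = 6*(480 + 40) = 6*520 = 3120)
I(y) + S = (107 + 72**2 - 48*72) + 3120 = (107 + 5184 - 3456) + 3120 = 1835 + 3120 = 4955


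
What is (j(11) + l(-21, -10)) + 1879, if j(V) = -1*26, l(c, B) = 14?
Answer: 1867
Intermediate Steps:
j(V) = -26
(j(11) + l(-21, -10)) + 1879 = (-26 + 14) + 1879 = -12 + 1879 = 1867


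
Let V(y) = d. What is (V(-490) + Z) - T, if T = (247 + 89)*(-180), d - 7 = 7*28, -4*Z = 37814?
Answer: 102459/2 ≈ 51230.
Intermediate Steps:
Z = -18907/2 (Z = -¼*37814 = -18907/2 ≈ -9453.5)
d = 203 (d = 7 + 7*28 = 7 + 196 = 203)
V(y) = 203
T = -60480 (T = 336*(-180) = -60480)
(V(-490) + Z) - T = (203 - 18907/2) - 1*(-60480) = -18501/2 + 60480 = 102459/2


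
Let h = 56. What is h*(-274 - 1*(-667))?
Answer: 22008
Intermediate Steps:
h*(-274 - 1*(-667)) = 56*(-274 - 1*(-667)) = 56*(-274 + 667) = 56*393 = 22008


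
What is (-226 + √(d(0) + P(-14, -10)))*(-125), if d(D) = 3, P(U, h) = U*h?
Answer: 28250 - 125*√143 ≈ 26755.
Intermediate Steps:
(-226 + √(d(0) + P(-14, -10)))*(-125) = (-226 + √(3 - 14*(-10)))*(-125) = (-226 + √(3 + 140))*(-125) = (-226 + √143)*(-125) = 28250 - 125*√143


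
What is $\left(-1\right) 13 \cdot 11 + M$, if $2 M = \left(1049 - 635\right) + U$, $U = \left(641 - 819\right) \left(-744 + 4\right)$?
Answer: $65924$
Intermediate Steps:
$U = 131720$ ($U = \left(-178\right) \left(-740\right) = 131720$)
$M = 66067$ ($M = \frac{\left(1049 - 635\right) + 131720}{2} = \frac{414 + 131720}{2} = \frac{1}{2} \cdot 132134 = 66067$)
$\left(-1\right) 13 \cdot 11 + M = \left(-1\right) 13 \cdot 11 + 66067 = \left(-13\right) 11 + 66067 = -143 + 66067 = 65924$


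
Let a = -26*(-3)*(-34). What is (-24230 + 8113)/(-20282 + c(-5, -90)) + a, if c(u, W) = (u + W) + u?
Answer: -54036947/20382 ≈ -2651.2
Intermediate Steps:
c(u, W) = W + 2*u (c(u, W) = (W + u) + u = W + 2*u)
a = -2652 (a = 78*(-34) = -2652)
(-24230 + 8113)/(-20282 + c(-5, -90)) + a = (-24230 + 8113)/(-20282 + (-90 + 2*(-5))) - 2652 = -16117/(-20282 + (-90 - 10)) - 2652 = -16117/(-20282 - 100) - 2652 = -16117/(-20382) - 2652 = -16117*(-1/20382) - 2652 = 16117/20382 - 2652 = -54036947/20382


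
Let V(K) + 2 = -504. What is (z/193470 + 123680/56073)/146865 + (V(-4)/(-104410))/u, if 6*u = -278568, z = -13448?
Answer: 619624062269428601/42907706365917258000900 ≈ 1.4441e-5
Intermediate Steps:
u = -46428 (u = (⅙)*(-278568) = -46428)
V(K) = -506 (V(K) = -2 - 504 = -506)
(z/193470 + 123680/56073)/146865 + (V(-4)/(-104410))/u = (-13448/193470 + 123680/56073)/146865 - 506/(-104410)/(-46428) = (-13448*1/193470 + 123680*(1/56073))*(1/146865) - 506*(-1/104410)*(-1/46428) = (-6724/96735 + 123680/56073)*(1/146865) + (253/52205)*(-1/46428) = (3862383316/1808073885)*(1/146865) - 253/2423773740 = 3862383316/265542771120525 - 253/2423773740 = 619624062269428601/42907706365917258000900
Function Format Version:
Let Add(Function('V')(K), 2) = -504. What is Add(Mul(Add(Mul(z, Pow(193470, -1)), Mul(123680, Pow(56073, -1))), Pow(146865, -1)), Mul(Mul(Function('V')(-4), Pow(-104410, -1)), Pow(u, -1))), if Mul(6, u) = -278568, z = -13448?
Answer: Rational(619624062269428601, 42907706365917258000900) ≈ 1.4441e-5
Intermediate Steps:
u = -46428 (u = Mul(Rational(1, 6), -278568) = -46428)
Function('V')(K) = -506 (Function('V')(K) = Add(-2, -504) = -506)
Add(Mul(Add(Mul(z, Pow(193470, -1)), Mul(123680, Pow(56073, -1))), Pow(146865, -1)), Mul(Mul(Function('V')(-4), Pow(-104410, -1)), Pow(u, -1))) = Add(Mul(Add(Mul(-13448, Pow(193470, -1)), Mul(123680, Pow(56073, -1))), Pow(146865, -1)), Mul(Mul(-506, Pow(-104410, -1)), Pow(-46428, -1))) = Add(Mul(Add(Mul(-13448, Rational(1, 193470)), Mul(123680, Rational(1, 56073))), Rational(1, 146865)), Mul(Mul(-506, Rational(-1, 104410)), Rational(-1, 46428))) = Add(Mul(Add(Rational(-6724, 96735), Rational(123680, 56073)), Rational(1, 146865)), Mul(Rational(253, 52205), Rational(-1, 46428))) = Add(Mul(Rational(3862383316, 1808073885), Rational(1, 146865)), Rational(-253, 2423773740)) = Add(Rational(3862383316, 265542771120525), Rational(-253, 2423773740)) = Rational(619624062269428601, 42907706365917258000900)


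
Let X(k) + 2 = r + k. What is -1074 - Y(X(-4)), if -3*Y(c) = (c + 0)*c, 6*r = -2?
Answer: -28637/27 ≈ -1060.6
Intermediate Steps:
r = -1/3 (r = (1/6)*(-2) = -1/3 ≈ -0.33333)
X(k) = -7/3 + k (X(k) = -2 + (-1/3 + k) = -7/3 + k)
Y(c) = -c**2/3 (Y(c) = -(c + 0)*c/3 = -c*c/3 = -c**2/3)
-1074 - Y(X(-4)) = -1074 - (-1)*(-7/3 - 4)**2/3 = -1074 - (-1)*(-19/3)**2/3 = -1074 - (-1)*361/(3*9) = -1074 - 1*(-361/27) = -1074 + 361/27 = -28637/27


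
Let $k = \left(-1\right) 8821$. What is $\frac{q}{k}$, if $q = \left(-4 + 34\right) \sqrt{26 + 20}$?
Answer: $- \frac{30 \sqrt{46}}{8821} \approx -0.023067$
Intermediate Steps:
$q = 30 \sqrt{46} \approx 203.47$
$k = -8821$
$\frac{q}{k} = \frac{30 \sqrt{46}}{-8821} = 30 \sqrt{46} \left(- \frac{1}{8821}\right) = - \frac{30 \sqrt{46}}{8821}$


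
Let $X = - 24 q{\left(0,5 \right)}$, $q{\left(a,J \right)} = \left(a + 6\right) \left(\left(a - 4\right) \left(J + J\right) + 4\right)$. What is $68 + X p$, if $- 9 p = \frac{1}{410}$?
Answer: $\frac{13652}{205} \approx 66.595$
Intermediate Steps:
$p = - \frac{1}{3690}$ ($p = - \frac{1}{9 \cdot 410} = \left(- \frac{1}{9}\right) \frac{1}{410} = - \frac{1}{3690} \approx -0.000271$)
$q{\left(a,J \right)} = \left(4 + 2 J \left(-4 + a\right)\right) \left(6 + a\right)$ ($q{\left(a,J \right)} = \left(6 + a\right) \left(\left(-4 + a\right) 2 J + 4\right) = \left(6 + a\right) \left(2 J \left(-4 + a\right) + 4\right) = \left(6 + a\right) \left(4 + 2 J \left(-4 + a\right)\right) = \left(4 + 2 J \left(-4 + a\right)\right) \left(6 + a\right)$)
$X = 5184$ ($X = - 24 \left(24 - 240 + 4 \cdot 0 + 2 \cdot 5 \cdot 0^{2} + 4 \cdot 5 \cdot 0\right) = - 24 \left(24 - 240 + 0 + 2 \cdot 5 \cdot 0 + 0\right) = - 24 \left(24 - 240 + 0 + 0 + 0\right) = \left(-24\right) \left(-216\right) = 5184$)
$68 + X p = 68 + 5184 \left(- \frac{1}{3690}\right) = 68 - \frac{288}{205} = \frac{13652}{205}$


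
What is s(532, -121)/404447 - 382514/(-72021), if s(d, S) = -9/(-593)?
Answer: 91741038024683/17273305690491 ≈ 5.3111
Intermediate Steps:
s(d, S) = 9/593 (s(d, S) = -9*(-1/593) = 9/593)
s(532, -121)/404447 - 382514/(-72021) = (9/593)/404447 - 382514/(-72021) = (9/593)*(1/404447) - 382514*(-1/72021) = 9/239837071 + 382514/72021 = 91741038024683/17273305690491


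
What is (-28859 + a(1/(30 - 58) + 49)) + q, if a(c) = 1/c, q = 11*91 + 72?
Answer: -38094578/1371 ≈ -27786.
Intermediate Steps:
q = 1073 (q = 1001 + 72 = 1073)
(-28859 + a(1/(30 - 58) + 49)) + q = (-28859 + 1/(1/(30 - 58) + 49)) + 1073 = (-28859 + 1/(1/(-28) + 49)) + 1073 = (-28859 + 1/(-1/28 + 49)) + 1073 = (-28859 + 1/(1371/28)) + 1073 = (-28859 + 28/1371) + 1073 = -39565661/1371 + 1073 = -38094578/1371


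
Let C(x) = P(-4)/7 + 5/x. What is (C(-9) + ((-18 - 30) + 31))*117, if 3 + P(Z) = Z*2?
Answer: -15665/7 ≈ -2237.9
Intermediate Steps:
P(Z) = -3 + 2*Z (P(Z) = -3 + Z*2 = -3 + 2*Z)
C(x) = -11/7 + 5/x (C(x) = (-3 + 2*(-4))/7 + 5/x = (-3 - 8)*(⅐) + 5/x = -11*⅐ + 5/x = -11/7 + 5/x)
(C(-9) + ((-18 - 30) + 31))*117 = ((-11/7 + 5/(-9)) + ((-18 - 30) + 31))*117 = ((-11/7 + 5*(-⅑)) + (-48 + 31))*117 = ((-11/7 - 5/9) - 17)*117 = (-134/63 - 17)*117 = -1205/63*117 = -15665/7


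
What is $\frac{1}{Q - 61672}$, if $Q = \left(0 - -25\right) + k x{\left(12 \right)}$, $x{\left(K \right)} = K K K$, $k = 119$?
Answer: $\frac{1}{143985} \approx 6.9452 \cdot 10^{-6}$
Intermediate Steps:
$x{\left(K \right)} = K^{3}$ ($x{\left(K \right)} = K^{2} K = K^{3}$)
$Q = 205657$ ($Q = \left(0 - -25\right) + 119 \cdot 12^{3} = \left(0 + 25\right) + 119 \cdot 1728 = 25 + 205632 = 205657$)
$\frac{1}{Q - 61672} = \frac{1}{205657 - 61672} = \frac{1}{143985}$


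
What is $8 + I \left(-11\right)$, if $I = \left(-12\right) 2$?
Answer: $272$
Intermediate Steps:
$I = -24$
$8 + I \left(-11\right) = 8 - -264 = 8 + 264 = 272$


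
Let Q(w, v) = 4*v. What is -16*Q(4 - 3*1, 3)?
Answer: -192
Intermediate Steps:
-16*Q(4 - 3*1, 3) = -64*3 = -16*12 = -192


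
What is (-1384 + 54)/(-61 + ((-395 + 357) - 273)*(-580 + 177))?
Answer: -95/8948 ≈ -0.010617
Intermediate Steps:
(-1384 + 54)/(-61 + ((-395 + 357) - 273)*(-580 + 177)) = -1330/(-61 + (-38 - 273)*(-403)) = -1330/(-61 - 311*(-403)) = -1330/(-61 + 125333) = -1330/125272 = -1330*1/125272 = -95/8948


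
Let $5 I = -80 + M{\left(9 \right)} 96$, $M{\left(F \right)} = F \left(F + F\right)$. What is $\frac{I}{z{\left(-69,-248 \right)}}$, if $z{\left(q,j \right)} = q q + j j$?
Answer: $\frac{15472}{331325} \approx 0.046697$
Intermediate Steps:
$M{\left(F \right)} = 2 F^{2}$ ($M{\left(F \right)} = F 2 F = 2 F^{2}$)
$I = \frac{15472}{5}$ ($I = \frac{-80 + 2 \cdot 9^{2} \cdot 96}{5} = \frac{-80 + 2 \cdot 81 \cdot 96}{5} = \frac{-80 + 162 \cdot 96}{5} = \frac{-80 + 15552}{5} = \frac{1}{5} \cdot 15472 = \frac{15472}{5} \approx 3094.4$)
$z{\left(q,j \right)} = j^{2} + q^{2}$ ($z{\left(q,j \right)} = q^{2} + j^{2} = j^{2} + q^{2}$)
$\frac{I}{z{\left(-69,-248 \right)}} = \frac{15472}{5 \left(\left(-248\right)^{2} + \left(-69\right)^{2}\right)} = \frac{15472}{5 \left(61504 + 4761\right)} = \frac{15472}{5 \cdot 66265} = \frac{15472}{5} \cdot \frac{1}{66265} = \frac{15472}{331325}$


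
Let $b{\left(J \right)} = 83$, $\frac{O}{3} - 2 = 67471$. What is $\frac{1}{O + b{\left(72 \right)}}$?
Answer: $\frac{1}{202502} \approx 4.9382 \cdot 10^{-6}$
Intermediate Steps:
$O = 202419$ ($O = 6 + 3 \cdot 67471 = 6 + 202413 = 202419$)
$\frac{1}{O + b{\left(72 \right)}} = \frac{1}{202419 + 83} = \frac{1}{202502}$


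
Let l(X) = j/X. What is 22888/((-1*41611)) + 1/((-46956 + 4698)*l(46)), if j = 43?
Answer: -20795780789/37805549217 ≈ -0.55007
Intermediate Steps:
l(X) = 43/X
22888/((-1*41611)) + 1/((-46956 + 4698)*l(46)) = 22888/((-1*41611)) + 1/((-46956 + 4698)*((43/46))) = 22888/(-41611) + 1/((-42258)*((43*(1/46)))) = 22888*(-1/41611) - 1/(42258*43/46) = -22888/41611 - 1/42258*46/43 = -22888/41611 - 23/908547 = -20795780789/37805549217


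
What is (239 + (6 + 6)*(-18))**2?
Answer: 529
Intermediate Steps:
(239 + (6 + 6)*(-18))**2 = (239 + 12*(-18))**2 = (239 - 216)**2 = 23**2 = 529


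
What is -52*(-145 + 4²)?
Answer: 6708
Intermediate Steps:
-52*(-145 + 4²) = -52*(-145 + 16) = -52*(-129) = 6708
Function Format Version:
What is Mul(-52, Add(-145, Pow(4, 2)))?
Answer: 6708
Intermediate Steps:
Mul(-52, Add(-145, Pow(4, 2))) = Mul(-52, Add(-145, 16)) = Mul(-52, -129) = 6708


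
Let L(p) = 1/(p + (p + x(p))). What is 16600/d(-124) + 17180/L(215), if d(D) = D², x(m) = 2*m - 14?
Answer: 27934888235/1922 ≈ 1.4534e+7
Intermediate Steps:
x(m) = -14 + 2*m
L(p) = 1/(-14 + 4*p) (L(p) = 1/(p + (p + (-14 + 2*p))) = 1/(p + (-14 + 3*p)) = 1/(-14 + 4*p))
16600/d(-124) + 17180/L(215) = 16600/((-124)²) + 17180/((1/(2*(-7 + 2*215)))) = 16600/15376 + 17180/((1/(2*(-7 + 430)))) = 16600*(1/15376) + 17180/(((½)/423)) = 2075/1922 + 17180/(((½)*(1/423))) = 2075/1922 + 17180/(1/846) = 2075/1922 + 17180*846 = 2075/1922 + 14534280 = 27934888235/1922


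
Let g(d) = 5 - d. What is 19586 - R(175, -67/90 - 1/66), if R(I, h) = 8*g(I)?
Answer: 20946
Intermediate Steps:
R(I, h) = 40 - 8*I (R(I, h) = 8*(5 - I) = 40 - 8*I)
19586 - R(175, -67/90 - 1/66) = 19586 - (40 - 8*175) = 19586 - (40 - 1400) = 19586 - 1*(-1360) = 19586 + 1360 = 20946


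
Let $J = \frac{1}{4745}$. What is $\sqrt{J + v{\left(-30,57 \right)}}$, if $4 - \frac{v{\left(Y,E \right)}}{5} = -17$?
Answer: $\frac{\sqrt{2364082370}}{4745} \approx 10.247$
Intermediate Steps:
$v{\left(Y,E \right)} = 105$ ($v{\left(Y,E \right)} = 20 - -85 = 20 + 85 = 105$)
$J = \frac{1}{4745} \approx 0.00021075$
$\sqrt{J + v{\left(-30,57 \right)}} = \sqrt{\frac{1}{4745} + 105} = \sqrt{\frac{498226}{4745}} = \frac{\sqrt{2364082370}}{4745}$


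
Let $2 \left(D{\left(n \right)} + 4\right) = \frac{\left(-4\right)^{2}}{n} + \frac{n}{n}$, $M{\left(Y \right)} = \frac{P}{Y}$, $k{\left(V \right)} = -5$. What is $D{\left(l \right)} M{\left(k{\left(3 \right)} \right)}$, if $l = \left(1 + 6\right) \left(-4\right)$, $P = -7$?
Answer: $- \frac{53}{10} \approx -5.3$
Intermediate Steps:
$l = -28$ ($l = 7 \left(-4\right) = -28$)
$M{\left(Y \right)} = - \frac{7}{Y}$
$D{\left(n \right)} = - \frac{7}{2} + \frac{8}{n}$ ($D{\left(n \right)} = -4 + \frac{\frac{\left(-4\right)^{2}}{n} + \frac{n}{n}}{2} = -4 + \frac{\frac{16}{n} + 1}{2} = -4 + \frac{1 + \frac{16}{n}}{2} = -4 + \left(\frac{1}{2} + \frac{8}{n}\right) = - \frac{7}{2} + \frac{8}{n}$)
$D{\left(l \right)} M{\left(k{\left(3 \right)} \right)} = \left(- \frac{7}{2} + \frac{8}{-28}\right) \left(- \frac{7}{-5}\right) = \left(- \frac{7}{2} + 8 \left(- \frac{1}{28}\right)\right) \left(\left(-7\right) \left(- \frac{1}{5}\right)\right) = \left(- \frac{7}{2} - \frac{2}{7}\right) \frac{7}{5} = \left(- \frac{53}{14}\right) \frac{7}{5} = - \frac{53}{10}$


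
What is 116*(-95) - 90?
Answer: -11110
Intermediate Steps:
116*(-95) - 90 = -11020 - 90 = -11110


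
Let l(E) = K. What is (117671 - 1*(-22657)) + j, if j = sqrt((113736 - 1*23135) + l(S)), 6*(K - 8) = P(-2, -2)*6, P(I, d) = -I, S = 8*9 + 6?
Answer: 140328 + 19*sqrt(251) ≈ 1.4063e+5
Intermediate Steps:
S = 78 (S = 72 + 6 = 78)
K = 10 (K = 8 + (-1*(-2)*6)/6 = 8 + (2*6)/6 = 8 + (1/6)*12 = 8 + 2 = 10)
l(E) = 10
j = 19*sqrt(251) (j = sqrt((113736 - 1*23135) + 10) = sqrt((113736 - 23135) + 10) = sqrt(90601 + 10) = sqrt(90611) = 19*sqrt(251) ≈ 301.02)
(117671 - 1*(-22657)) + j = (117671 - 1*(-22657)) + 19*sqrt(251) = (117671 + 22657) + 19*sqrt(251) = 140328 + 19*sqrt(251)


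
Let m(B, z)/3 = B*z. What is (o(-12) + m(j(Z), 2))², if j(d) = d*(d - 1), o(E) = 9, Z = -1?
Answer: 441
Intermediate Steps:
j(d) = d*(-1 + d)
m(B, z) = 3*B*z (m(B, z) = 3*(B*z) = 3*B*z)
(o(-12) + m(j(Z), 2))² = (9 + 3*(-(-1 - 1))*2)² = (9 + 3*(-1*(-2))*2)² = (9 + 3*2*2)² = (9 + 12)² = 21² = 441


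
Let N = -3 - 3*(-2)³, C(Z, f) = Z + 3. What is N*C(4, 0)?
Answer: 147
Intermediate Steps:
C(Z, f) = 3 + Z
N = 21 (N = -3 - 3*(-8) = -3 + 24 = 21)
N*C(4, 0) = 21*(3 + 4) = 21*7 = 147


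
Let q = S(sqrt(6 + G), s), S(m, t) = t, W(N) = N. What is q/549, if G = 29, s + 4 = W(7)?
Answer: 1/183 ≈ 0.0054645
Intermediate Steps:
s = 3 (s = -4 + 7 = 3)
q = 3
q/549 = 3/549 = 3*(1/549) = 1/183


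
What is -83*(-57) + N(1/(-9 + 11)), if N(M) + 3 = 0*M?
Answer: 4728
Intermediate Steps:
N(M) = -3 (N(M) = -3 + 0*M = -3 + 0 = -3)
-83*(-57) + N(1/(-9 + 11)) = -83*(-57) - 3 = 4731 - 3 = 4728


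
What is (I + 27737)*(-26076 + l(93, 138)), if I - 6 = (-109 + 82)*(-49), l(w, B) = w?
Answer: -755221878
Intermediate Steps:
I = 1329 (I = 6 + (-109 + 82)*(-49) = 6 - 27*(-49) = 6 + 1323 = 1329)
(I + 27737)*(-26076 + l(93, 138)) = (1329 + 27737)*(-26076 + 93) = 29066*(-25983) = -755221878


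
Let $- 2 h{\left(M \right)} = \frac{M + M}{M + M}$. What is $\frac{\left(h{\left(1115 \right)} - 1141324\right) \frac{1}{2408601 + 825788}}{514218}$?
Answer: $- \frac{760883}{1108787361868} \approx -6.8623 \cdot 10^{-7}$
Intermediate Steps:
$h{\left(M \right)} = - \frac{1}{2}$ ($h{\left(M \right)} = - \frac{\left(M + M\right) \frac{1}{M + M}}{2} = - \frac{2 M \frac{1}{2 M}}{2} = \left(- \frac{1}{2}\right) 1 = - \frac{1}{2}$)
$\frac{\left(h{\left(1115 \right)} - 1141324\right) \frac{1}{2408601 + 825788}}{514218} = \frac{\left(- \frac{1}{2} - 1141324\right) \frac{1}{2408601 + 825788}}{514218} = - \frac{2282649}{2 \cdot 3234389} \cdot \frac{1}{514218} = \left(- \frac{2282649}{2}\right) \frac{1}{3234389} \cdot \frac{1}{514218} = \left(- \frac{2282649}{6468778}\right) \frac{1}{514218} = - \frac{760883}{1108787361868}$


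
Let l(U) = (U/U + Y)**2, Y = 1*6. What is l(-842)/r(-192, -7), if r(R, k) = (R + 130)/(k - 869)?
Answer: 21462/31 ≈ 692.32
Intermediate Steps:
Y = 6
l(U) = 49 (l(U) = (U/U + 6)**2 = (1 + 6)**2 = 7**2 = 49)
r(R, k) = (130 + R)/(-869 + k)
l(-842)/r(-192, -7) = 49/(((130 - 192)/(-869 - 7))) = 49/((-62/(-876))) = 49/((-1/876*(-62))) = 49/(31/438) = 49*(438/31) = 21462/31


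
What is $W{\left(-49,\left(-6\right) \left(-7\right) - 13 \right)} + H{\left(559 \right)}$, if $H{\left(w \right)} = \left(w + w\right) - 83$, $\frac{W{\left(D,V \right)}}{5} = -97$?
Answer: $550$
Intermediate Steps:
$W{\left(D,V \right)} = -485$ ($W{\left(D,V \right)} = 5 \left(-97\right) = -485$)
$H{\left(w \right)} = -83 + 2 w$ ($H{\left(w \right)} = 2 w - 83 = -83 + 2 w$)
$W{\left(-49,\left(-6\right) \left(-7\right) - 13 \right)} + H{\left(559 \right)} = -485 + \left(-83 + 2 \cdot 559\right) = -485 + \left(-83 + 1118\right) = -485 + 1035 = 550$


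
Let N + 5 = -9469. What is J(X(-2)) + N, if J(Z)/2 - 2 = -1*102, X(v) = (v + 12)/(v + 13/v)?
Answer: -9674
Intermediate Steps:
N = -9474 (N = -5 - 9469 = -9474)
X(v) = (12 + v)/(v + 13/v)
J(Z) = -200 (J(Z) = 4 + 2*(-1*102) = 4 + 2*(-102) = 4 - 204 = -200)
J(X(-2)) + N = -200 - 9474 = -9674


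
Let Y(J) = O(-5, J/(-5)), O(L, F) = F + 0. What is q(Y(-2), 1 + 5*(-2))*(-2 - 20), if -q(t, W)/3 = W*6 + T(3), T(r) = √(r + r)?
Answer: -3564 + 66*√6 ≈ -3402.3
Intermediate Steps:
O(L, F) = F
Y(J) = -J/5 (Y(J) = J/(-5) = J*(-⅕) = -J/5)
T(r) = √2*√r (T(r) = √(2*r) = √2*√r)
q(t, W) = -18*W - 3*√6 (q(t, W) = -3*(W*6 + √2*√3) = -3*(6*W + √6) = -3*(√6 + 6*W) = -18*W - 3*√6)
q(Y(-2), 1 + 5*(-2))*(-2 - 20) = (-18*(1 + 5*(-2)) - 3*√6)*(-2 - 20) = (-18*(1 - 10) - 3*√6)*(-22) = (-18*(-9) - 3*√6)*(-22) = (162 - 3*√6)*(-22) = -3564 + 66*√6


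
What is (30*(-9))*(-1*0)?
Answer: 0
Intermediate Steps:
(30*(-9))*(-1*0) = -270*0 = 0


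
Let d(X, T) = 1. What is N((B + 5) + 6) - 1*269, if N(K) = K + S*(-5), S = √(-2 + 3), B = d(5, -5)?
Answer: -262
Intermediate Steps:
B = 1
S = 1 (S = √1 = 1)
N(K) = -5 + K (N(K) = K + 1*(-5) = K - 5 = -5 + K)
N((B + 5) + 6) - 1*269 = (-5 + ((1 + 5) + 6)) - 1*269 = (-5 + (6 + 6)) - 269 = (-5 + 12) - 269 = 7 - 269 = -262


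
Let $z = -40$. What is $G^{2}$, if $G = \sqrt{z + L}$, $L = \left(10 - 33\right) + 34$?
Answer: $-29$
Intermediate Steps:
$L = 11$ ($L = -23 + 34 = 11$)
$G = i \sqrt{29}$ ($G = \sqrt{-40 + 11} = \sqrt{-29} = i \sqrt{29} \approx 5.3852 i$)
$G^{2} = \left(i \sqrt{29}\right)^{2} = -29$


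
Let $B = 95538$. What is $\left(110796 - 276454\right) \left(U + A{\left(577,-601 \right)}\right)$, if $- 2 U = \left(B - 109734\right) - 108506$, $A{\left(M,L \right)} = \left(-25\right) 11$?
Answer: $-10117728008$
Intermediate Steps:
$A{\left(M,L \right)} = -275$
$U = 61351$ ($U = - \frac{\left(95538 - 109734\right) - 108506}{2} = - \frac{-14196 - 108506}{2} = \left(- \frac{1}{2}\right) \left(-122702\right) = 61351$)
$\left(110796 - 276454\right) \left(U + A{\left(577,-601 \right)}\right) = \left(110796 - 276454\right) \left(61351 - 275\right) = \left(-165658\right) 61076 = -10117728008$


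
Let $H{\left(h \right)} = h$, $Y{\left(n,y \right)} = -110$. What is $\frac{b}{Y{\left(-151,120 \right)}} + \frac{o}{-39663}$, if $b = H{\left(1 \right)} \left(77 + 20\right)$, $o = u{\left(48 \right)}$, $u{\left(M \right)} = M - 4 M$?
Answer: $- \frac{425719}{484770} \approx -0.87819$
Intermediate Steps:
$u{\left(M \right)} = - 3 M$
$o = -144$ ($o = \left(-3\right) 48 = -144$)
$b = 97$ ($b = 1 \left(77 + 20\right) = 1 \cdot 97 = 97$)
$\frac{b}{Y{\left(-151,120 \right)}} + \frac{o}{-39663} = \frac{97}{-110} - \frac{144}{-39663} = 97 \left(- \frac{1}{110}\right) - - \frac{16}{4407} = - \frac{97}{110} + \frac{16}{4407} = - \frac{425719}{484770}$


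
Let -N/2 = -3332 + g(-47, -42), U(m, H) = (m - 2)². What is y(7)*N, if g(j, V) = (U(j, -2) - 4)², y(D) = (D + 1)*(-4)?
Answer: 367505728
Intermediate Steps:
y(D) = -4 - 4*D (y(D) = (1 + D)*(-4) = -4 - 4*D)
U(m, H) = (-2 + m)²
g(j, V) = (-4 + (-2 + j)²)² (g(j, V) = ((-2 + j)² - 4)² = (-4 + (-2 + j)²)²)
N = -11484554 (N = -2*(-3332 + (-4 + (-2 - 47)²)²) = -2*(-3332 + (-4 + (-49)²)²) = -2*(-3332 + (-4 + 2401)²) = -2*(-3332 + 2397²) = -2*(-3332 + 5745609) = -2*5742277 = -11484554)
y(7)*N = (-4 - 4*7)*(-11484554) = (-4 - 28)*(-11484554) = -32*(-11484554) = 367505728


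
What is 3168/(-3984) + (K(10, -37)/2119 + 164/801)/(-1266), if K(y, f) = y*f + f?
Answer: -141822971611/178350885882 ≈ -0.79519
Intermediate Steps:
K(y, f) = f + f*y (K(y, f) = f*y + f = f + f*y)
3168/(-3984) + (K(10, -37)/2119 + 164/801)/(-1266) = 3168/(-3984) + (-37*(1 + 10)/2119 + 164/801)/(-1266) = 3168*(-1/3984) + (-37*11*(1/2119) + 164*(1/801))*(-1/1266) = -66/83 + (-407*1/2119 + 164/801)*(-1/1266) = -66/83 + (-407/2119 + 164/801)*(-1/1266) = -66/83 + (21509/1697319)*(-1/1266) = -66/83 - 21509/2148805854 = -141822971611/178350885882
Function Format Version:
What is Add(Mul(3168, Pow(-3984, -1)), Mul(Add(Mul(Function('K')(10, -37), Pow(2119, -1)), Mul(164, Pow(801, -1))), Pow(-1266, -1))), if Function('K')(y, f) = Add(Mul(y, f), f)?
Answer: Rational(-141822971611, 178350885882) ≈ -0.79519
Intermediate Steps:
Function('K')(y, f) = Add(f, Mul(f, y)) (Function('K')(y, f) = Add(Mul(f, y), f) = Add(f, Mul(f, y)))
Add(Mul(3168, Pow(-3984, -1)), Mul(Add(Mul(Function('K')(10, -37), Pow(2119, -1)), Mul(164, Pow(801, -1))), Pow(-1266, -1))) = Add(Mul(3168, Pow(-3984, -1)), Mul(Add(Mul(Mul(-37, Add(1, 10)), Pow(2119, -1)), Mul(164, Pow(801, -1))), Pow(-1266, -1))) = Add(Mul(3168, Rational(-1, 3984)), Mul(Add(Mul(Mul(-37, 11), Rational(1, 2119)), Mul(164, Rational(1, 801))), Rational(-1, 1266))) = Add(Rational(-66, 83), Mul(Add(Mul(-407, Rational(1, 2119)), Rational(164, 801)), Rational(-1, 1266))) = Add(Rational(-66, 83), Mul(Add(Rational(-407, 2119), Rational(164, 801)), Rational(-1, 1266))) = Add(Rational(-66, 83), Mul(Rational(21509, 1697319), Rational(-1, 1266))) = Add(Rational(-66, 83), Rational(-21509, 2148805854)) = Rational(-141822971611, 178350885882)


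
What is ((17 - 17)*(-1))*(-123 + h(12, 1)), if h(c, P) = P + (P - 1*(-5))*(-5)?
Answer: 0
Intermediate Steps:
h(c, P) = -25 - 4*P (h(c, P) = P + (P + 5)*(-5) = P + (5 + P)*(-5) = P + (-25 - 5*P) = -25 - 4*P)
((17 - 17)*(-1))*(-123 + h(12, 1)) = ((17 - 17)*(-1))*(-123 + (-25 - 4*1)) = (0*(-1))*(-123 + (-25 - 4)) = 0*(-123 - 29) = 0*(-152) = 0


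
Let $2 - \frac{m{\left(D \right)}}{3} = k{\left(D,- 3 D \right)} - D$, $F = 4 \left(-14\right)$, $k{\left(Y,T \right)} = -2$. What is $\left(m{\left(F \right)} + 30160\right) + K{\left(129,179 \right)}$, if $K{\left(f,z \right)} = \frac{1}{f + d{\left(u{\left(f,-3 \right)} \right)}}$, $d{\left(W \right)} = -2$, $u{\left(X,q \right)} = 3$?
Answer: $\frac{3810509}{127} \approx 30004.0$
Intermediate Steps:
$F = -56$
$m{\left(D \right)} = 12 + 3 D$ ($m{\left(D \right)} = 6 - 3 \left(-2 - D\right) = 6 + \left(6 + 3 D\right) = 12 + 3 D$)
$K{\left(f,z \right)} = \frac{1}{-2 + f}$ ($K{\left(f,z \right)} = \frac{1}{f - 2} = \frac{1}{-2 + f}$)
$\left(m{\left(F \right)} + 30160\right) + K{\left(129,179 \right)} = \left(\left(12 + 3 \left(-56\right)\right) + 30160\right) + \frac{1}{-2 + 129} = \left(\left(12 - 168\right) + 30160\right) + \frac{1}{127} = \left(-156 + 30160\right) + \frac{1}{127} = 30004 + \frac{1}{127} = \frac{3810509}{127}$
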